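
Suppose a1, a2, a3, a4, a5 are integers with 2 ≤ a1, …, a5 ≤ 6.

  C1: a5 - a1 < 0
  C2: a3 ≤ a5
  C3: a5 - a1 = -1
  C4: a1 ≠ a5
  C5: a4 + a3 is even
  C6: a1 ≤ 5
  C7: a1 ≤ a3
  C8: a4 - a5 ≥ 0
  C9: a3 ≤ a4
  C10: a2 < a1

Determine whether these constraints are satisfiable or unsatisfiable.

Unsatisfiable

Constraints 1, 2, and 7 give a1 ≤ a3, a3 ≤ a5, a5 < a1. Chaining: a1 ≤ a3 ≤ a5 < a1, which forces a1 < a1 — impossible.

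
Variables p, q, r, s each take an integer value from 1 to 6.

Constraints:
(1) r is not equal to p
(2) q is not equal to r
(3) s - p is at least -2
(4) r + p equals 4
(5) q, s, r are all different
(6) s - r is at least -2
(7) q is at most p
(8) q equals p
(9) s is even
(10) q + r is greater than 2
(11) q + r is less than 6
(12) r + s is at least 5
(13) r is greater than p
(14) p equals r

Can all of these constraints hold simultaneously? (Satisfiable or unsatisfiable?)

Unsatisfiable

From constraints 8 and 14, q = p = r, so q = r. But constraint 2 says q ≠ r. Contradiction.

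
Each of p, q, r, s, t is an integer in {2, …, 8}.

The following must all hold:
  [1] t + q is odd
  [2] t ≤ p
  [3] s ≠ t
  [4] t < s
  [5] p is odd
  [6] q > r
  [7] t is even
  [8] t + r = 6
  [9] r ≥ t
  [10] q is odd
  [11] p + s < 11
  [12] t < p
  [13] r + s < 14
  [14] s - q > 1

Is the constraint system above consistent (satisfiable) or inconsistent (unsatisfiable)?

Try p = 3, q = 5, r = 4, s = 7, t = 2.
Check constraint 8: t + r = 6; constraint 11: p + s = 10. The remaining constraints are straightforward to verify.

Satisfiable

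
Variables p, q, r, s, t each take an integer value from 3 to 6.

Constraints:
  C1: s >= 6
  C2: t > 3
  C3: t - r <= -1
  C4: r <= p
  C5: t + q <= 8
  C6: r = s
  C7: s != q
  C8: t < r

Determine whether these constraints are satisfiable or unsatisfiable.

Setting (p, q, r, s, t) = (6, 3, 6, 6, 4) satisfies everything: constraint 3: t - r = -2; constraint 5: t + q = 7, and the others follow.

Satisfiable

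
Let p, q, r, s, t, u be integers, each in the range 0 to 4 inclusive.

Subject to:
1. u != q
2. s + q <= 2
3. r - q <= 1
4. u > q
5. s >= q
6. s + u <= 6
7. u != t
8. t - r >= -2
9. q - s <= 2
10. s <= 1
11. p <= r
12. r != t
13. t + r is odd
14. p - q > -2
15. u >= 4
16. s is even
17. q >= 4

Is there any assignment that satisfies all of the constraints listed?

From constraints 5 and 17: s ≥ q ≥ 4. From constraint 15: u ≥ 4. Hence s + u ≥ 8. But constraint 6 requires s + u ≤ 6, and 6 < 8. Contradiction.

Unsatisfiable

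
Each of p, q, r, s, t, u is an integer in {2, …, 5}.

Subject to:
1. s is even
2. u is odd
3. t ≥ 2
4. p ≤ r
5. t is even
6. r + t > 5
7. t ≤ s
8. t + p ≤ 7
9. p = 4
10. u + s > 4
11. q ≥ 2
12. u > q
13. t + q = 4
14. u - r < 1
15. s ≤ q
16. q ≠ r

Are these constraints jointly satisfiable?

Satisfiable

One satisfying assignment is p = 4, q = 2, r = 5, s = 2, t = 2, u = 5.
For the less obvious constraints — constraint 6: r + t = 7; constraint 8: t + p = 6 — and the others hold by inspection.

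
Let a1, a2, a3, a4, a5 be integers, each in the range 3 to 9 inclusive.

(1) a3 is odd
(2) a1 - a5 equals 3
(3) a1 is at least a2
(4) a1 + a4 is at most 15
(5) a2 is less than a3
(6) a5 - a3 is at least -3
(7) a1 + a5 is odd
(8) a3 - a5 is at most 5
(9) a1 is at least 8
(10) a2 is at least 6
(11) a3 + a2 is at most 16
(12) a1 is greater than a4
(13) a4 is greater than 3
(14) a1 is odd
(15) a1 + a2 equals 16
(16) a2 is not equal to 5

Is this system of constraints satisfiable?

One satisfying assignment is a1 = 9, a2 = 7, a3 = 9, a4 = 5, a5 = 6.
For the less obvious constraints — constraint 2: a1 - a5 = 3; constraint 4: a1 + a4 = 14 — and the others hold by inspection.

Satisfiable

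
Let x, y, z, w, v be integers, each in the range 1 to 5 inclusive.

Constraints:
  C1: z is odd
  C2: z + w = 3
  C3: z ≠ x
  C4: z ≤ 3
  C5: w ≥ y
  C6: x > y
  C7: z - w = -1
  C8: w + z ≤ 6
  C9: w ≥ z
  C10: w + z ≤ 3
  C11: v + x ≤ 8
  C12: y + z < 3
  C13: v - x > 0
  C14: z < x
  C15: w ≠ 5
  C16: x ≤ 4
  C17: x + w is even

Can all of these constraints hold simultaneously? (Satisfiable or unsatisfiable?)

The assignment x = 2, y = 1, z = 1, w = 2, v = 5 works:
  constraint 2 holds since z + w = 3.
  constraint 7 holds since z - w = -1.
  constraint 8 holds since w + z = 3.
The rest check out directly.

Satisfiable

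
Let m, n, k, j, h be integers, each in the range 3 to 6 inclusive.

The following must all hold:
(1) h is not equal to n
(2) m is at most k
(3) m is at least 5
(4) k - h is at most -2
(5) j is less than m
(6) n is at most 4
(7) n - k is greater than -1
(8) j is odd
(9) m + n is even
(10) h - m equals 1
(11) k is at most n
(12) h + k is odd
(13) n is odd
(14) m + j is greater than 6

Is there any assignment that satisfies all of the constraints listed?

From constraints 2 and 3: k ≥ m and m ≥ 5, so k ≥ 5. From constraints 6 and 11: k ≤ n and n ≤ 4, so k ≤ 4. But 4 < 5, so no value of k works.

Unsatisfiable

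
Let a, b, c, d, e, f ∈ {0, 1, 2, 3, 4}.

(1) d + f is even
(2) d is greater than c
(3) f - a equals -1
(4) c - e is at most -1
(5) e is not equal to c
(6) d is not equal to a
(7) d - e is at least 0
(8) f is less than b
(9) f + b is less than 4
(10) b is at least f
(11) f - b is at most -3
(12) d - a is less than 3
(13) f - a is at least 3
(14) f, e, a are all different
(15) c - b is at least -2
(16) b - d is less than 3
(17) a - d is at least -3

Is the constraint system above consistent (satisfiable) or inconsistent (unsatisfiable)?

Unsatisfiable

Constraints 4, 7, 11, 13, 15, and 17 give f − a ≥ 3, a − d ≥ -3, d − e ≥ 0, e − c ≥ 1, c − b ≥ -2, b − f ≥ 3.
Adding all 6 inequalities: the left sides telescope to 0, and the right sides sum to 3 + (-3) + 0 + 1 + (-2) + 3 = 2. So 0 ≥ 2, which is false.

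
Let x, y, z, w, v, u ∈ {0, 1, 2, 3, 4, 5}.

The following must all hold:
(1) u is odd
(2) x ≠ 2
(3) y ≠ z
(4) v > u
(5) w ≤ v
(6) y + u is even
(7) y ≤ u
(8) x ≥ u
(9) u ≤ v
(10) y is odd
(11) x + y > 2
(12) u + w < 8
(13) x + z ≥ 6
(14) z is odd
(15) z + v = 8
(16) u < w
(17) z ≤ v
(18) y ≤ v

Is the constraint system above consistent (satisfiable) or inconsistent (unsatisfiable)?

Setting (x, y, z, w, v, u) = (3, 1, 3, 4, 5, 3) satisfies everything: constraint 11: x + y = 4; constraint 12: u + w = 7; constraint 13: x + z = 6, and the others follow.

Satisfiable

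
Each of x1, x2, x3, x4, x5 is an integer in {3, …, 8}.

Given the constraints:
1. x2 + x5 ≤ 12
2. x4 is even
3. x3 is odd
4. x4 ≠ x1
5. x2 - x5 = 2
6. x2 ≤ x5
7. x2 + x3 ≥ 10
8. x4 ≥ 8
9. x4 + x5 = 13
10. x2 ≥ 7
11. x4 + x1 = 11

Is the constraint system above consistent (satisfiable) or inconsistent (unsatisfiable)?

Unsatisfiable

From constraint 8: x4 ≥ 8. From constraints 6 and 10: x5 ≥ x2 ≥ 7. Hence x4 + x5 ≥ 15. But constraint 9 requires x4 + x5 = 13, and 13 < 15. Contradiction.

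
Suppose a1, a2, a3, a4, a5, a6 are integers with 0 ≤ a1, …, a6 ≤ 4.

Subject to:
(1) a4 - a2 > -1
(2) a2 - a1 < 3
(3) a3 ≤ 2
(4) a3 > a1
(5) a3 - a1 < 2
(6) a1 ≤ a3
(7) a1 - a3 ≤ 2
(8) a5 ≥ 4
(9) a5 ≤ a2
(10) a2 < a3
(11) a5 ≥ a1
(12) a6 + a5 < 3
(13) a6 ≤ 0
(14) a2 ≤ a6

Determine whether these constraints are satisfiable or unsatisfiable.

Unsatisfiable

From constraints 8 and 9: a2 ≥ a5 and a5 ≥ 4, so a2 ≥ 4. From constraints 13 and 14: a2 ≤ a6 and a6 ≤ 0, so a2 ≤ 0. But 0 < 4, so no value of a2 works.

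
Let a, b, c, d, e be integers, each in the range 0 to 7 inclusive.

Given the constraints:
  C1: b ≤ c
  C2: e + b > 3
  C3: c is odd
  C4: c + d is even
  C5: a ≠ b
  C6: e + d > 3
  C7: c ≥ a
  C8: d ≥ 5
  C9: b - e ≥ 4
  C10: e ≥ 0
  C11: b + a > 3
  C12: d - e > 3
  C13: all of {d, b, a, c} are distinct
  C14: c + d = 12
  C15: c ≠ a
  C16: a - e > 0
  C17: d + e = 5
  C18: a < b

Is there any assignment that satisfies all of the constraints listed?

One satisfying assignment is a = 1, b = 4, c = 7, d = 5, e = 0.
For the less obvious constraints — constraint 2: e + b = 4; constraint 6: e + d = 5; constraint 9: b - e = 4 — and the others hold by inspection.

Satisfiable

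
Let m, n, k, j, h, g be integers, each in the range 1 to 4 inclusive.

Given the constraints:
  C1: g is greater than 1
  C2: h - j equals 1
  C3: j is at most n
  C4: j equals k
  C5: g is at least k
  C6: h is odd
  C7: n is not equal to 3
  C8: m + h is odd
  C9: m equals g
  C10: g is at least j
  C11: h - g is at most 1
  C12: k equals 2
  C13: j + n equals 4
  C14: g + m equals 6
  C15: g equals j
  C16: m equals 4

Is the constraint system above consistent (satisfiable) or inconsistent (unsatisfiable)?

Constraint 16 fixes m = 4 and constraint 12 fixes k = 2. Constraints 4, 9, and 15 give m = g = j = k, so m = k. But 4 ≠ 2 — contradiction.

Unsatisfiable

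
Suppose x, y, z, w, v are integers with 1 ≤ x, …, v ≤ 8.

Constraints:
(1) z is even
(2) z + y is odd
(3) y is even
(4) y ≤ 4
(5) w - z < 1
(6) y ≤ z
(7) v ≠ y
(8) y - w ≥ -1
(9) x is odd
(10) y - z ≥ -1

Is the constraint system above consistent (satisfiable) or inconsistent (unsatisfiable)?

Constraint 1 makes z even and constraint 3 makes y even, so z + y must be even. Constraint 2 says z + y is odd — contradiction.

Unsatisfiable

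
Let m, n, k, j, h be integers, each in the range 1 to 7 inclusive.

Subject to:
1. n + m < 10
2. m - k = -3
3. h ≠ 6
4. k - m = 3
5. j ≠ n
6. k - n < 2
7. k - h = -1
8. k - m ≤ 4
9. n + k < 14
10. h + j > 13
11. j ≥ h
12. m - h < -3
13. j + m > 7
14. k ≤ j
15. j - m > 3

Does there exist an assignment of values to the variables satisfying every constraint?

Satisfiable

Try m = 3, n = 5, k = 6, j = 7, h = 7.
Check constraint 1: n + m = 8; constraint 2: m - k = -3. The remaining constraints are straightforward to verify.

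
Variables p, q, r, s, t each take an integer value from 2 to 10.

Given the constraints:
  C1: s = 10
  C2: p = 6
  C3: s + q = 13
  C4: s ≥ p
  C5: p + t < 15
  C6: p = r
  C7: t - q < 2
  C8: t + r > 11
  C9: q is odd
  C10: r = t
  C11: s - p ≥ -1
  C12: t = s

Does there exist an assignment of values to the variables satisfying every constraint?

Unsatisfiable

Constraint 2 fixes p = 6 and constraint 1 fixes s = 10. Constraints 6, 10, and 12 give p = r = t = s, so p = s. But 6 ≠ 10 — contradiction.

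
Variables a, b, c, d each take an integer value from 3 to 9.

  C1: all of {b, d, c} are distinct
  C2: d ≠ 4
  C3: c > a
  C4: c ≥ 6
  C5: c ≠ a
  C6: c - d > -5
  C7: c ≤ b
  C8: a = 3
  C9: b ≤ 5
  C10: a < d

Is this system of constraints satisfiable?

Unsatisfiable

From constraints 4 and 7: b ≥ c and c ≥ 6, so b ≥ 6. From constraint 9: b ≤ 5. But 5 < 6, so no value of b works.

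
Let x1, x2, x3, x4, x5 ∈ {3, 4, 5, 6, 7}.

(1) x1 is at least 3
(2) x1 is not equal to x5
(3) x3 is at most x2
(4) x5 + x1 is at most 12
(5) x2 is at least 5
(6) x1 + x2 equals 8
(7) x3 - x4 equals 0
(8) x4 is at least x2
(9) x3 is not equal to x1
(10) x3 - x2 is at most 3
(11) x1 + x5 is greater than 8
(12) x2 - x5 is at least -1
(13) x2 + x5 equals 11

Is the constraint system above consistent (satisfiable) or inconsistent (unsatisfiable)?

Satisfiable

Take x1 = 3, x2 = 5, x3 = 5, x4 = 5, x5 = 6. Then constraint 4: x5 + x1 = 9; constraint 6: x1 + x2 = 8; constraint 7: x3 - x4 = 0, and every other listed constraint is also met.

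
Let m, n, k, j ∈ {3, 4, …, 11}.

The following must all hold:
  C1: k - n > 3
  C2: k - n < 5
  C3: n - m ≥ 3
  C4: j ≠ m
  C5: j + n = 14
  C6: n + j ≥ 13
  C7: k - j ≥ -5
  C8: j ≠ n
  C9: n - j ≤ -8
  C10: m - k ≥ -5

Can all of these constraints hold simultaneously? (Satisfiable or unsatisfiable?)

Constraints 3, 7, 9, and 10 give n − m ≥ 3, m − k ≥ -5, k − j ≥ -5, j − n ≥ 8.
Adding all 4 inequalities: the left sides telescope to 0, and the right sides sum to 3 + (-5) + (-5) + 8 = 1. So 0 ≥ 1, which is false.

Unsatisfiable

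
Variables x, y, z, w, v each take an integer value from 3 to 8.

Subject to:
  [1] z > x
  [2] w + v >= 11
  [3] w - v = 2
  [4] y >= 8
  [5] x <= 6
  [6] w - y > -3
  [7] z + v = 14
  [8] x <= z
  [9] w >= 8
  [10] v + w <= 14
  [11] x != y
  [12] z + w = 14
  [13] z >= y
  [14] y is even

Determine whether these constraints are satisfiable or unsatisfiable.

From constraints 4 and 13: z ≥ y ≥ 8. From constraint 9: w ≥ 8. Hence z + w ≥ 16. But constraint 12 requires z + w = 14, and 14 < 16. Contradiction.

Unsatisfiable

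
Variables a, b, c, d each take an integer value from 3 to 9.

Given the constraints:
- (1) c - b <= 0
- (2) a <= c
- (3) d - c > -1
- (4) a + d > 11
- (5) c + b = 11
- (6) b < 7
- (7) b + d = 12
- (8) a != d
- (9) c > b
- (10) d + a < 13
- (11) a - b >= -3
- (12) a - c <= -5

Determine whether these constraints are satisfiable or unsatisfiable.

Constraints 1, 11, and 12 give c − a ≥ 5, a − b ≥ -3, b − c ≥ 0.
Adding all 3 inequalities: the left sides telescope to 0, and the right sides sum to 5 + (-3) + 0 = 2. So 0 ≥ 2, which is false.

Unsatisfiable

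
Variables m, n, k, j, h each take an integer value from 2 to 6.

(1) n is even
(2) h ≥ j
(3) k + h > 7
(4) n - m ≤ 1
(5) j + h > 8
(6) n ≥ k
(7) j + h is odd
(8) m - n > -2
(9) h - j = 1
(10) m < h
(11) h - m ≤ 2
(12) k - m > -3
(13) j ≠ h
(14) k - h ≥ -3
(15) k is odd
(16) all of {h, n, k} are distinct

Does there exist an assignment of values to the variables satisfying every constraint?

Take m = 4, n = 4, k = 3, j = 4, h = 5. Then constraint 3: k + h = 8; constraint 4: n - m = 0, and every other listed constraint is also met.

Satisfiable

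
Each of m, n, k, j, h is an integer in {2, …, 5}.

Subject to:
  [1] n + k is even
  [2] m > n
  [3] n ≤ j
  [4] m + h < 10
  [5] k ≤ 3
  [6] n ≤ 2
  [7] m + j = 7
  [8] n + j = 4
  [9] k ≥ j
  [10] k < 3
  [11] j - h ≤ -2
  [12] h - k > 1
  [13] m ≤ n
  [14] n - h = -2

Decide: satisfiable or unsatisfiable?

From constraints 6 and 13: m ≤ n ≤ 2. From constraints 5 and 9: j ≤ k ≤ 3. Hence m + j ≤ 5. But constraint 7 requires m + j = 7, and 7 > 5. Contradiction.

Unsatisfiable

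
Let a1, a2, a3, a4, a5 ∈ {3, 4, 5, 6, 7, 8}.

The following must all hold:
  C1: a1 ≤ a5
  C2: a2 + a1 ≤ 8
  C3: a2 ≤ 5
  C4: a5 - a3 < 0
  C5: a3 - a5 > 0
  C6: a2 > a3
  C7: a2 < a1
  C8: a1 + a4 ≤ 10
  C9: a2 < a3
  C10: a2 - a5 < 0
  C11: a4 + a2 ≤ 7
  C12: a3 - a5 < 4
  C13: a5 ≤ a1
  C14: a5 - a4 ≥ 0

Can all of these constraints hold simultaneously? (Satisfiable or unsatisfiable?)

Constraints 1, 4, 6, and 7 give a3 < a2, a2 < a1, a1 ≤ a5, a5 < a3. Chaining: a3 < a2 < a1 ≤ a5 < a3, which forces a3 < a3 — impossible.

Unsatisfiable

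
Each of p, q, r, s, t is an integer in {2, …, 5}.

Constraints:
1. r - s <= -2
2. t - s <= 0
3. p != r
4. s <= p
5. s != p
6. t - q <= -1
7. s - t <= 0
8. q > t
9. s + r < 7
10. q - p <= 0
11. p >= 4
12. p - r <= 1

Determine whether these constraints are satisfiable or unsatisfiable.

Constraints 1, 6, 7, 10, and 12 give q − t ≥ 1, t − s ≥ 0, s − r ≥ 2, r − p ≥ -1, p − q ≥ 0.
Adding all 5 inequalities: the left sides telescope to 0, and the right sides sum to 1 + 0 + 2 + (-1) + 0 = 2. So 0 ≥ 2, which is false.

Unsatisfiable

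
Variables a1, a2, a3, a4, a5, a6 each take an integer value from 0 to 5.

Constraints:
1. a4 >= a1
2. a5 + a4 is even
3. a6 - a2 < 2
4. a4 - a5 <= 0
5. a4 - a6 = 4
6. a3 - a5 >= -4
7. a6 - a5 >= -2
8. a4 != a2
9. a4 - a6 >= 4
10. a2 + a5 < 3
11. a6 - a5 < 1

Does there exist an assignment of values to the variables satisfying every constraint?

Unsatisfiable

Constraints 4, 7, and 9 give a4 − a6 ≥ 4, a6 − a5 ≥ -2, a5 − a4 ≥ 0.
Adding all 3 inequalities: the left sides telescope to 0, and the right sides sum to 4 + (-2) + 0 = 2. So 0 ≥ 2, which is false.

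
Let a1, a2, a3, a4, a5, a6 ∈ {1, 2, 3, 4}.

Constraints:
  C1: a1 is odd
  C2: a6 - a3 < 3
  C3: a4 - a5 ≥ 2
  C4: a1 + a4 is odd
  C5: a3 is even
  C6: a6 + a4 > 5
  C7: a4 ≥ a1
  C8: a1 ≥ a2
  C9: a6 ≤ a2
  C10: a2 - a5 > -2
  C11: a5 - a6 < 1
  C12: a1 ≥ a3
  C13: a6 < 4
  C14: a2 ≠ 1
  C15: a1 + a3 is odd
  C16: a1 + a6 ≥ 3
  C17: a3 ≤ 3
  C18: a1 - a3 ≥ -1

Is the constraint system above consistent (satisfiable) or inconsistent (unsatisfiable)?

Satisfiable

One satisfying assignment is a1 = 3, a2 = 2, a3 = 2, a4 = 4, a5 = 2, a6 = 2.
For the less obvious constraints — constraint 2: a6 - a3 = 0; constraint 3: a4 - a5 = 2 — and the others hold by inspection.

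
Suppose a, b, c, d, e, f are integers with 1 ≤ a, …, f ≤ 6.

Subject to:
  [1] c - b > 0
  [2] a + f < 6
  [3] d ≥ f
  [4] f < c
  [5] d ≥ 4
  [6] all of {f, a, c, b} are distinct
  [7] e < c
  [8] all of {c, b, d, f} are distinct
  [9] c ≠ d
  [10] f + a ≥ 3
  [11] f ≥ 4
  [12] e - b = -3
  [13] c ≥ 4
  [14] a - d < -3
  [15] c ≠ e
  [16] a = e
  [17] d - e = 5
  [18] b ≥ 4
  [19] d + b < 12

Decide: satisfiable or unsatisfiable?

Unsatisfiable

Constraints 5, 11, 13, and 18 confine each of c, b, d, f to the 3 values {4, …, 6} (the domain already gives each ≤ 6).
Constraint 8 requires all 4 of them to be distinct, but only 3 values are available — impossible by the pigeonhole principle.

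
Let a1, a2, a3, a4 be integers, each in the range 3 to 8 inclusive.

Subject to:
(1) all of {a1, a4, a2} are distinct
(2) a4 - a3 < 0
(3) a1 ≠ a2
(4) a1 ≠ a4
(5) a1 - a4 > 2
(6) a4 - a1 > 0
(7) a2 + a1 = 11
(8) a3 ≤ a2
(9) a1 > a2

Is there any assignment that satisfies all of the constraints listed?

Constraints 2, 6, 8, and 9 give a3 ≤ a2, a2 < a1, a1 < a4, a4 < a3. Chaining: a3 ≤ a2 < a1 < a4 < a3, which forces a3 < a3 — impossible.

Unsatisfiable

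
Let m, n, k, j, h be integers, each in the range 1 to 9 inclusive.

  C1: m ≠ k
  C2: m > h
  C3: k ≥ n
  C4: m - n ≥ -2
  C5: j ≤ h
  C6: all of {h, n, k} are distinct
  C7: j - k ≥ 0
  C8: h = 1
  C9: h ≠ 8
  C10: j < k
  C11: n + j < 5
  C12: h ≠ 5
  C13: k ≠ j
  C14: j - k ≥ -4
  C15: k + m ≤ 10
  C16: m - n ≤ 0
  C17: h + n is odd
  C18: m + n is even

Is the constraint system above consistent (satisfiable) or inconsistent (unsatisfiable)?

Constraints 2, 3, 5, 7, and 16 give m ≤ n, n ≤ k, k ≤ j, j ≤ h, h < m. Chaining: m ≤ n ≤ k ≤ j ≤ h < m, which forces m < m — impossible.

Unsatisfiable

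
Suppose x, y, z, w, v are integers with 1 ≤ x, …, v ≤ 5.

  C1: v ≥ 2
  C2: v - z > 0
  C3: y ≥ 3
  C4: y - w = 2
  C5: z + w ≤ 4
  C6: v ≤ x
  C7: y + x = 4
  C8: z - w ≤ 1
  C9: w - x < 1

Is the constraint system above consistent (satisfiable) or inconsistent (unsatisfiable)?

From constraint 3: y ≥ 3. From constraints 1 and 6: x ≥ v ≥ 2. Hence y + x ≥ 5. But constraint 7 requires y + x = 4, and 4 < 5. Contradiction.

Unsatisfiable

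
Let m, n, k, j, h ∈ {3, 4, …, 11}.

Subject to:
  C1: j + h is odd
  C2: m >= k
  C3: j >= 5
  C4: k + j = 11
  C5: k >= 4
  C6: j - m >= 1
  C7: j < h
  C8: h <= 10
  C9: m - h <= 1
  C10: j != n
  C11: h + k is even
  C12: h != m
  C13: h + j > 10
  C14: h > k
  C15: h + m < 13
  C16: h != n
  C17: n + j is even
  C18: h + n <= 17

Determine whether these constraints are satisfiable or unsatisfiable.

Satisfiable

Take m = 5, n = 8, k = 5, j = 6, h = 7. Then constraint 4: k + j = 11; constraint 6: j - m = 1; constraint 9: m - h = -2, and every other listed constraint is also met.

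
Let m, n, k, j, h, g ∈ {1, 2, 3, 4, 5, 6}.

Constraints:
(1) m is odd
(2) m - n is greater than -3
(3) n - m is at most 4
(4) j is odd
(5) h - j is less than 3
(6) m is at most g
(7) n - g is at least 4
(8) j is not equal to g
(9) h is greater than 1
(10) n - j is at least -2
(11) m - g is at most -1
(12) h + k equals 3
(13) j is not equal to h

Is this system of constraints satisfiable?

Constraints 3, 7, and 11 give n − g ≥ 4, g − m ≥ 1, m − n ≥ -4.
Adding all 3 inequalities: the left sides telescope to 0, and the right sides sum to 4 + 1 + (-4) = 1. So 0 ≥ 1, which is false.

Unsatisfiable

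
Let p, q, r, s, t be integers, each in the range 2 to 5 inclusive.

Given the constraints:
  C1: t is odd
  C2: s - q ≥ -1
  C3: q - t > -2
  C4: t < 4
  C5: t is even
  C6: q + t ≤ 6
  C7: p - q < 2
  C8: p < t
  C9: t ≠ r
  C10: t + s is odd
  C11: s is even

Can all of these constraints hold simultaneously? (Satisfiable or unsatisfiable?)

Unsatisfiable

Constraint 5 makes t even and constraint 11 makes s even, so t + s must be even. Constraint 10 says t + s is odd — contradiction.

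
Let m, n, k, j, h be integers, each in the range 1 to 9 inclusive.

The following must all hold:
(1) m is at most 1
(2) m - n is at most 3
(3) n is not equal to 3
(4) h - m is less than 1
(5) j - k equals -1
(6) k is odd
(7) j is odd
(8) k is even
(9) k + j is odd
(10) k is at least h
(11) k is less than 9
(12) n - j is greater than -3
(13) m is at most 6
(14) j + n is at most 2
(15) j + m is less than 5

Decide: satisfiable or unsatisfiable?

Unsatisfiable

Constraint 6 makes k odd and constraint 7 makes j odd, so k + j must be even. Constraint 9 says k + j is odd — contradiction.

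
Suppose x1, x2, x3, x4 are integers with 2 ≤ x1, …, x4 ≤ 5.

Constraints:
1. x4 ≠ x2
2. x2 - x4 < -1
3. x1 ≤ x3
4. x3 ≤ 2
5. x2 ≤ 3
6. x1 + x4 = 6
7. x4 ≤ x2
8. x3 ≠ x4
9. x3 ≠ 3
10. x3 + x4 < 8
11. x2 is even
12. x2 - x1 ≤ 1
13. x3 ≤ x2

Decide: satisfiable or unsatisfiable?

Unsatisfiable

From constraints 3 and 4: x1 ≤ x3 ≤ 2. From constraints 5 and 7: x4 ≤ x2 ≤ 3. Hence x1 + x4 ≤ 5. But constraint 6 requires x1 + x4 = 6, and 6 > 5. Contradiction.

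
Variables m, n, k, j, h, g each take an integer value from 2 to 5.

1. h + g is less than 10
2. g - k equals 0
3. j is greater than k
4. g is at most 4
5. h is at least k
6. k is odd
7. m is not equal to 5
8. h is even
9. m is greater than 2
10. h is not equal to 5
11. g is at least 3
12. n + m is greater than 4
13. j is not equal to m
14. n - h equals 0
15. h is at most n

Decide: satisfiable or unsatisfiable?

Satisfiable

Take m = 3, n = 4, k = 3, j = 4, h = 4, g = 3. Then constraint 1: h + g = 7; constraint 2: g - k = 0, and every other listed constraint is also met.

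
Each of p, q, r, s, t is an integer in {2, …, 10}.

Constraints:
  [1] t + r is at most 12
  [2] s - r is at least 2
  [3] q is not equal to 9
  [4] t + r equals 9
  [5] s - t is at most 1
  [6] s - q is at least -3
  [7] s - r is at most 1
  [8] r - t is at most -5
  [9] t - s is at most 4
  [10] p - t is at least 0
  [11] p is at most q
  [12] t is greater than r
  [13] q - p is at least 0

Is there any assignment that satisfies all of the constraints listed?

Constraints 6, 7, 8, 10, and 13 give r − s ≥ -1, s − q ≥ -3, q − p ≥ 0, p − t ≥ 0, t − r ≥ 5.
Adding all 5 inequalities: the left sides telescope to 0, and the right sides sum to (-1) + (-3) + 0 + 0 + 5 = 1. So 0 ≥ 1, which is false.

Unsatisfiable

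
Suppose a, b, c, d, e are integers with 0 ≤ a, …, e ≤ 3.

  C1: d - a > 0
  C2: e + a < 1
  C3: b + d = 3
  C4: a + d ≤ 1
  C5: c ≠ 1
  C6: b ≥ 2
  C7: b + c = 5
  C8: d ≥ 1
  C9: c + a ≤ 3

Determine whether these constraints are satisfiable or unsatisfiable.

Setting (a, b, c, d, e) = (0, 2, 3, 1, 0) satisfies everything: constraint 1: d - a = 1; constraint 2: e + a = 0; constraint 3: b + d = 3, and the others follow.

Satisfiable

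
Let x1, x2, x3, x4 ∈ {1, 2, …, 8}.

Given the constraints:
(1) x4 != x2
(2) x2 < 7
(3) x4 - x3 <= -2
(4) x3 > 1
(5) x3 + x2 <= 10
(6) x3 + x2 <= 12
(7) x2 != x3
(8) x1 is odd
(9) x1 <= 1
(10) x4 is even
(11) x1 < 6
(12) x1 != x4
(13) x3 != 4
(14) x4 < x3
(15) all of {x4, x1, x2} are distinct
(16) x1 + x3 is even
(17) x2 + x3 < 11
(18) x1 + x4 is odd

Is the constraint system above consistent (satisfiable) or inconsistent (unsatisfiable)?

Satisfiable

Try x1 = 1, x2 = 3, x3 = 7, x4 = 2.
Check constraint 3: x4 - x3 = -5; constraint 5: x3 + x2 = 10; constraint 6: x3 + x2 = 10. The remaining constraints are straightforward to verify.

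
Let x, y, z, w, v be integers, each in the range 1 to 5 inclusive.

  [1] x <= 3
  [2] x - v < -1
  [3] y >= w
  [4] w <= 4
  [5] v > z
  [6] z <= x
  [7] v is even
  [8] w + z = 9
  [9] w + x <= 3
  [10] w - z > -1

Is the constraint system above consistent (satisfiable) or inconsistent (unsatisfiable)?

Unsatisfiable

From constraint 4: w ≤ 4. From constraints 1 and 6: z ≤ x ≤ 3. Hence w + z ≤ 7. But constraint 8 requires w + z = 9, and 9 > 7. Contradiction.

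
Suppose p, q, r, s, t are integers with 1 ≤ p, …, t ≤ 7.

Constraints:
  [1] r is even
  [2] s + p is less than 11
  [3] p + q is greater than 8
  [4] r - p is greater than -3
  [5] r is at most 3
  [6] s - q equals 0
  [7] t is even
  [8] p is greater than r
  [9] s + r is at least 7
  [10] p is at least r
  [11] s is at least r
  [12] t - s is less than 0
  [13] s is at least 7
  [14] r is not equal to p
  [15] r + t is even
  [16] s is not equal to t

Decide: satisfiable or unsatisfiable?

Satisfiable

One satisfying assignment is p = 3, q = 7, r = 2, s = 7, t = 4.
For the less obvious constraints — constraint 2: s + p = 10; constraint 3: p + q = 10 — and the others hold by inspection.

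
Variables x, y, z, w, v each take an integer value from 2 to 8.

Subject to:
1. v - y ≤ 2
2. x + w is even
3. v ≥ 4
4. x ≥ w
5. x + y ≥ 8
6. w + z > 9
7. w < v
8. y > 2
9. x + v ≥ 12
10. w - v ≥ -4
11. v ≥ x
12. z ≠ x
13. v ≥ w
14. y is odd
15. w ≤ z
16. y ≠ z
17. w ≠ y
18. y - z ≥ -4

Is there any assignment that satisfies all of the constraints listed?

Satisfiable

One satisfying assignment is x = 4, y = 7, z = 8, w = 4, v = 8.
For the less obvious constraints — constraint 1: v - y = 1; constraint 5: x + y = 11 — and the others hold by inspection.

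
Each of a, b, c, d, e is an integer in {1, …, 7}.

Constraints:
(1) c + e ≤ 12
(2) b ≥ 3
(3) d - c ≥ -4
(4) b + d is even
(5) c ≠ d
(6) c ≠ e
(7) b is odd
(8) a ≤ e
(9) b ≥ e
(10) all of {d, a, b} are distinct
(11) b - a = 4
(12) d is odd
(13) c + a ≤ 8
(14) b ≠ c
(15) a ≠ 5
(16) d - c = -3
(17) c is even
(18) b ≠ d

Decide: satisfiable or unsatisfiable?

Satisfiable

Try a = 1, b = 5, c = 6, d = 3, e = 5.
Check constraint 1: c + e = 11; constraint 3: d - c = -3; constraint 11: b - a = 4. The remaining constraints are straightforward to verify.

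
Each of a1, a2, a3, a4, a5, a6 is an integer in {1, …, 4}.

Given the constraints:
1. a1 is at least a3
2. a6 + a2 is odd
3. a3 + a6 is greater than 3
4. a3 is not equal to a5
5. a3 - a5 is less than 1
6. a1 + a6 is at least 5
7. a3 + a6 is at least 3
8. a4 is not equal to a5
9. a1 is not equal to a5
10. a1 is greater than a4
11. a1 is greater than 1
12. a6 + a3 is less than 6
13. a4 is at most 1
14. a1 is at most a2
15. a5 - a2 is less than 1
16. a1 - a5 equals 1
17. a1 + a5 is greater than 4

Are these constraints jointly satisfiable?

The assignment a1 = 4, a2 = 4, a3 = 1, a4 = 1, a5 = 3, a6 = 3 works:
  constraint 3 holds since a3 + a6 = 4.
  constraint 5 holds since a3 - a5 = -2.
  constraint 6 holds since a1 + a6 = 7.
The rest check out directly.

Satisfiable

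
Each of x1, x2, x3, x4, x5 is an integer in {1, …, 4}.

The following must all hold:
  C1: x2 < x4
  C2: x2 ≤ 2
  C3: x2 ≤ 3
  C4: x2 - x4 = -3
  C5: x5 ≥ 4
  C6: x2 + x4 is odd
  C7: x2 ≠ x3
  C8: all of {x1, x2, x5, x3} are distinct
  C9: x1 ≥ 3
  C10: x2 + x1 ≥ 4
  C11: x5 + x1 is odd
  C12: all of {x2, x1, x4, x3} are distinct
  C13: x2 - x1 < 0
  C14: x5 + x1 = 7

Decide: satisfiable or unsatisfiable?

Take x1 = 3, x2 = 1, x3 = 2, x4 = 4, x5 = 4. Then constraint 4: x2 - x4 = -3; constraint 10: x2 + x1 = 4; constraint 13: x2 - x1 = -2, and every other listed constraint is also met.

Satisfiable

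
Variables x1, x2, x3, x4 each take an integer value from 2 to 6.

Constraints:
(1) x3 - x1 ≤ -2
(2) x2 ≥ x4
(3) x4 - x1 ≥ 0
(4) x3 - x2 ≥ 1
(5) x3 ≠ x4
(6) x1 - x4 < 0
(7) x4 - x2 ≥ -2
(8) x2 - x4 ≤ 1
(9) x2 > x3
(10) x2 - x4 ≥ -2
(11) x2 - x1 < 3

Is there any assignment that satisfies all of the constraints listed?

Constraints 1, 3, 4, and 10 give x1 − x3 ≥ 2, x3 − x2 ≥ 1, x2 − x4 ≥ -2, x4 − x1 ≥ 0.
Adding all 4 inequalities: the left sides telescope to 0, and the right sides sum to 2 + 1 + (-2) + 0 = 1. So 0 ≥ 1, which is false.

Unsatisfiable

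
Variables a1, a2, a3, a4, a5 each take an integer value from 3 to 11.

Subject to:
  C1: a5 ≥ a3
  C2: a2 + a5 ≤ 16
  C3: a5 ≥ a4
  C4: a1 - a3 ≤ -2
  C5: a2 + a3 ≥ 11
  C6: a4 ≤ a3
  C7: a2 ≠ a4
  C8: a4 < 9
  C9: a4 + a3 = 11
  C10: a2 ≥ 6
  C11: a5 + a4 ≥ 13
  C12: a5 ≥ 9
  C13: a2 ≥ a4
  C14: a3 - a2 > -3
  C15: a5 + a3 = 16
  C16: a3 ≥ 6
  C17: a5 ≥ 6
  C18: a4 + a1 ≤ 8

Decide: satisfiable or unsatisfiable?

Satisfiable

Try a1 = 3, a2 = 7, a3 = 7, a4 = 4, a5 = 9.
Check constraint 2: a2 + a5 = 16; constraint 4: a1 - a3 = -4. The remaining constraints are straightforward to verify.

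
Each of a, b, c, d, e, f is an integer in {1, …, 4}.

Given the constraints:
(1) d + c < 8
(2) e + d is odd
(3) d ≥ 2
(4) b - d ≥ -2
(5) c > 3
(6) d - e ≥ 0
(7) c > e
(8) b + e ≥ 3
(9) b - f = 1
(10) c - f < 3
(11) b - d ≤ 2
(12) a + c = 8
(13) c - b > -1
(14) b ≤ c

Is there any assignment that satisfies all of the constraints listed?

Satisfiable

One satisfying assignment is a = 4, b = 3, c = 4, d = 3, e = 2, f = 2.
For the less obvious constraints — constraint 1: d + c = 7; constraint 4: b - d = 0; constraint 6: d - e = 1 — and the others hold by inspection.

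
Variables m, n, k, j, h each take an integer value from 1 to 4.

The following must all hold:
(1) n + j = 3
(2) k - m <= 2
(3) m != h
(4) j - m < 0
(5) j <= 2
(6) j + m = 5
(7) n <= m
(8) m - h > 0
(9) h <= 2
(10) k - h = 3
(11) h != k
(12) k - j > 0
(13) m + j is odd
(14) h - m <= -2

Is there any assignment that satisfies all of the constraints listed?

Satisfiable

One satisfying assignment is m = 4, n = 2, k = 4, j = 1, h = 1.
For the less obvious constraints — constraint 1: n + j = 3; constraint 2: k - m = 0 — and the others hold by inspection.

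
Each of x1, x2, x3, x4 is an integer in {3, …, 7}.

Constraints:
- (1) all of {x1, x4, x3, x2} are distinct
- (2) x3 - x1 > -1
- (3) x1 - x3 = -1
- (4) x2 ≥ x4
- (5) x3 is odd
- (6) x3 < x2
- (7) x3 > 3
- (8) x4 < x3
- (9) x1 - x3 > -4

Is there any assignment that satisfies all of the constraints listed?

Satisfiable

Take x1 = 4, x2 = 7, x3 = 5, x4 = 3. Then constraint 2: x3 - x1 = 1; constraint 3: x1 - x3 = -1; constraint 9: x1 - x3 = -1, and every other listed constraint is also met.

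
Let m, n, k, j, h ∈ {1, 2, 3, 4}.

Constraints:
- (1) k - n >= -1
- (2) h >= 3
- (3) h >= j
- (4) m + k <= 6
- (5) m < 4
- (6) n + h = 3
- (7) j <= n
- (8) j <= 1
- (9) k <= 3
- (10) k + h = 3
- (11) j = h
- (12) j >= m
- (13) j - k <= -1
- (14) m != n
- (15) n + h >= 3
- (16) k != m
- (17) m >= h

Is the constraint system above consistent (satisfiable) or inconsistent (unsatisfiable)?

Unsatisfiable

From constraints 2 and 17: m ≥ h and h ≥ 3, so m ≥ 3. From constraints 8 and 12: m ≤ j and j ≤ 1, so m ≤ 1. But 1 < 3, so no value of m works.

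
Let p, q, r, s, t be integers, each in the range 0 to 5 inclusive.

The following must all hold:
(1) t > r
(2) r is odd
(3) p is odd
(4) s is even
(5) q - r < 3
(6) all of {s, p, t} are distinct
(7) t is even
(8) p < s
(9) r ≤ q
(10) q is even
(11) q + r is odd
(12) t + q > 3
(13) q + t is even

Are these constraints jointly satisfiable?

Satisfiable

Take p = 1, q = 2, r = 1, s = 2, t = 4. Then constraint 5: q - r = 1; constraint 6: values 2, 1, 4 are distinct; constraint 12: t + q = 6, and every other listed constraint is also met.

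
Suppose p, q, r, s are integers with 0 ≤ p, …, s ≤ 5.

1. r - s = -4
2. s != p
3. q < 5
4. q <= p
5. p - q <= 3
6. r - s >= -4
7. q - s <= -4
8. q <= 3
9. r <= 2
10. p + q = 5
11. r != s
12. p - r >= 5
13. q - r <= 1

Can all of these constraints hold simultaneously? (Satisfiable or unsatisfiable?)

Unsatisfiable

Constraints 5, 6, 7, and 12 give r − s ≥ -4, s − q ≥ 4, q − p ≥ -3, p − r ≥ 5.
Adding all 4 inequalities: the left sides telescope to 0, and the right sides sum to (-4) + 4 + (-3) + 5 = 2. So 0 ≥ 2, which is false.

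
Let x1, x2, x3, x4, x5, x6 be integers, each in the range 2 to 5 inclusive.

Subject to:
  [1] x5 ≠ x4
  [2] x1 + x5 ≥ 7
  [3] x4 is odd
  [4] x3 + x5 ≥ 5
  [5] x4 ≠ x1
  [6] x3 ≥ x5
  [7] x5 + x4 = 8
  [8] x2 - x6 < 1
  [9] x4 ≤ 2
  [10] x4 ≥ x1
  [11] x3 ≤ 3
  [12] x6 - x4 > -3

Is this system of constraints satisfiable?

From constraints 9 and 10: x1 ≤ x4 ≤ 2. From constraints 6 and 11: x5 ≤ x3 ≤ 3. Hence x1 + x5 ≤ 5. But constraint 2 requires x1 + x5 ≥ 7, and 7 > 5. Contradiction.

Unsatisfiable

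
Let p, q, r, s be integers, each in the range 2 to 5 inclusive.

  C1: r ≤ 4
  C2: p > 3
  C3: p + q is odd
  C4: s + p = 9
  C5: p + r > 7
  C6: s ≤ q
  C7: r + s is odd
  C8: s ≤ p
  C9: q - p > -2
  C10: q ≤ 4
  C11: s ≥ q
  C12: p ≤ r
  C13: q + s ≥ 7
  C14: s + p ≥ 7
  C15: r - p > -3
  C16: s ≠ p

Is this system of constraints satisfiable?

From constraints 6 and 10: s ≤ q ≤ 4. From constraints 1 and 12: p ≤ r ≤ 4. Hence s + p ≤ 8. But constraint 4 requires s + p = 9, and 9 > 8. Contradiction.

Unsatisfiable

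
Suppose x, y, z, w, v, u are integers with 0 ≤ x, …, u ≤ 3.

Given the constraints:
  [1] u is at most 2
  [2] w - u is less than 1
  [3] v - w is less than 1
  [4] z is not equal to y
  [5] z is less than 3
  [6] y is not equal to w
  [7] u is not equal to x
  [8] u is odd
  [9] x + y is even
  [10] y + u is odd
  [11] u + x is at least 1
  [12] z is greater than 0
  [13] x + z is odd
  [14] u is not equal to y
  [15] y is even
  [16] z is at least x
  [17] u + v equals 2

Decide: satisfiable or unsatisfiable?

Satisfiable

One satisfying assignment is x = 0, y = 2, z = 1, w = 1, v = 1, u = 1.
For the less obvious constraints — constraint 2: w - u = 0; constraint 3: v - w = 0 — and the others hold by inspection.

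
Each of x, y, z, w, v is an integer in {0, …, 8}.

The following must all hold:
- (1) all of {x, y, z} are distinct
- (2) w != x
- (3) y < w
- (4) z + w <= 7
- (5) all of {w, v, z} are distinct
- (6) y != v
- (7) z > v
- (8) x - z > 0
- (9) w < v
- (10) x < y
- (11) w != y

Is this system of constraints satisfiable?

Constraints 3, 7, 8, 9, and 10 give w < v, v < z, z < x, x < y, y < w. Chaining: w < v < z < x < y < w, which forces w < w — impossible.

Unsatisfiable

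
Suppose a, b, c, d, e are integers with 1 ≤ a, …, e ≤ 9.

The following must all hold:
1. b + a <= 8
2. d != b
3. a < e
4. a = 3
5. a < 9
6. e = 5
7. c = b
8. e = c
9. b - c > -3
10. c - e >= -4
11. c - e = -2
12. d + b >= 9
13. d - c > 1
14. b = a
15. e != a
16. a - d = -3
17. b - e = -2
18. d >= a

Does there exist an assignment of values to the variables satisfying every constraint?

Unsatisfiable

Constraint 6 fixes e = 5 and constraint 4 fixes a = 3. Constraints 7, 8, and 14 give e = c = b = a, so e = a. But 5 ≠ 3 — contradiction.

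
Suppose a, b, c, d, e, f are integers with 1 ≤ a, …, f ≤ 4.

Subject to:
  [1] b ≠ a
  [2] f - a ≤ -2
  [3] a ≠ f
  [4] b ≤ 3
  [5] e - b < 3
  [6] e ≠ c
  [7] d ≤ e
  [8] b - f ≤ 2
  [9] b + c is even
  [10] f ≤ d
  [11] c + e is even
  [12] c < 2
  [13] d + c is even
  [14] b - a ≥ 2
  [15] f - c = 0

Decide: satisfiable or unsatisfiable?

Unsatisfiable

Constraints 2, 8, and 14 give f − b ≥ -2, b − a ≥ 2, a − f ≥ 2.
Adding all 3 inequalities: the left sides telescope to 0, and the right sides sum to (-2) + 2 + 2 = 2. So 0 ≥ 2, which is false.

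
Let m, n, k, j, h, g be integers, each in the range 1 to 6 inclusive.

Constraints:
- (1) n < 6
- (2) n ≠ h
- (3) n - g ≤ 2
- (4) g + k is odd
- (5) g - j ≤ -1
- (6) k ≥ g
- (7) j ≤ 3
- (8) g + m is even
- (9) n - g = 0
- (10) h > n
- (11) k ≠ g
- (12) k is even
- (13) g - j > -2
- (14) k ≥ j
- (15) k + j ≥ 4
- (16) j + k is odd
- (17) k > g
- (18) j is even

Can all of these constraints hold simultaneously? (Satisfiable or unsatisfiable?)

Constraint 18 makes j even and constraint 12 makes k even, so j + k must be even. Constraint 16 says j + k is odd — contradiction.

Unsatisfiable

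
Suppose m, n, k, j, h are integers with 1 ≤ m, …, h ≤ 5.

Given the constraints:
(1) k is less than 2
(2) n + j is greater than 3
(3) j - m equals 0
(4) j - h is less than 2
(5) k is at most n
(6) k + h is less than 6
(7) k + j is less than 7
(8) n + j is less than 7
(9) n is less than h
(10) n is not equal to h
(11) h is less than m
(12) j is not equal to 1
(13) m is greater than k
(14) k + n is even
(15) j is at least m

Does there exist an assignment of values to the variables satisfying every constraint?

Satisfiable

Try m = 4, n = 1, k = 1, j = 4, h = 3.
Check constraint 2: n + j = 5; constraint 3: j - m = 0. The remaining constraints are straightforward to verify.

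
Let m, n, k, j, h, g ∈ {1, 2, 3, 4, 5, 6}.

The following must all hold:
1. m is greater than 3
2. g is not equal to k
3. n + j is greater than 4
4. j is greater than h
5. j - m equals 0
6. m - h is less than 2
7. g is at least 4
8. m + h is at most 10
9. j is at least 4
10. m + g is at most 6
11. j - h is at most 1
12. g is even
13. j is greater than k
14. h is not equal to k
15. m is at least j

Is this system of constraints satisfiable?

From constraints 9 and 15: m ≥ j ≥ 4. From constraint 7: g ≥ 4. Hence m + g ≥ 8. But constraint 10 requires m + g ≤ 6, and 6 < 8. Contradiction.

Unsatisfiable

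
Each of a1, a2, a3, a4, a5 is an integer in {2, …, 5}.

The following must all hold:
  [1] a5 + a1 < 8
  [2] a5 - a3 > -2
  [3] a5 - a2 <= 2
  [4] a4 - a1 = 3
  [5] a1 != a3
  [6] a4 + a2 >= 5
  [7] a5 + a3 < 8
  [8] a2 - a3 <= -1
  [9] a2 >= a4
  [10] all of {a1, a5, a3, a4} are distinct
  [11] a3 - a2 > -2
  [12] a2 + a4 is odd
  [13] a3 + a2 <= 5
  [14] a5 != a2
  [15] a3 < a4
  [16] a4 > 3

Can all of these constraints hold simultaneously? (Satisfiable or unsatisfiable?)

Unsatisfiable

Constraints 8, 9, and 15 give a2 < a3, a3 < a4, a4 ≤ a2. Chaining: a2 < a3 < a4 ≤ a2, which forces a2 < a2 — impossible.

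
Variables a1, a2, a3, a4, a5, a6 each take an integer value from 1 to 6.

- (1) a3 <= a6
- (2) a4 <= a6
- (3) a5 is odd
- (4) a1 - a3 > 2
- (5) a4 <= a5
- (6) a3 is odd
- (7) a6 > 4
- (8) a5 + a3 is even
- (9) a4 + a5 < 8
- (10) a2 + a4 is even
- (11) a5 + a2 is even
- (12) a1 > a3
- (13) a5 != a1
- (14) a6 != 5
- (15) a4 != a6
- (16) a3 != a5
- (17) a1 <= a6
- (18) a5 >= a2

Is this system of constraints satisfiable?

Satisfiable

Setting (a1, a2, a3, a4, a5, a6) = (6, 3, 1, 1, 5, 6) satisfies everything: constraint 4: a1 - a3 = 5; constraint 9: a4 + a5 = 6, and the others follow.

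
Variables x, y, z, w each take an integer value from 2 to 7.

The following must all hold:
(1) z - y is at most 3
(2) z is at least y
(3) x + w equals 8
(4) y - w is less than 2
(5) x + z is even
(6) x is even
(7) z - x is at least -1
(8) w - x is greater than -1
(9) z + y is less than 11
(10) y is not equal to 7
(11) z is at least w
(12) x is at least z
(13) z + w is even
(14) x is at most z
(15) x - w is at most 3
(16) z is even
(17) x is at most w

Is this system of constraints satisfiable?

Satisfiable

Try x = 4, y = 4, z = 4, w = 4.
Check constraint 1: z - y = 0; constraint 3: x + w = 8; constraint 4: y - w = 0. The remaining constraints are straightforward to verify.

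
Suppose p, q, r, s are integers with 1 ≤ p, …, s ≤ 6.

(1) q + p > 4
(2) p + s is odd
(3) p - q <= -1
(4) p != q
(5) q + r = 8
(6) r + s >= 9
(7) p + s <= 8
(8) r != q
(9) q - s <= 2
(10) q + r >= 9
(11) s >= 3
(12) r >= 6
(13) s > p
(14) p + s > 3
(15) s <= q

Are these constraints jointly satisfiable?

Unsatisfiable

From constraints 11 and 15: q ≥ s ≥ 3. From constraint 12: r ≥ 6. Hence q + r ≥ 9. But constraint 5 requires q + r = 8, and 8 < 9. Contradiction.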